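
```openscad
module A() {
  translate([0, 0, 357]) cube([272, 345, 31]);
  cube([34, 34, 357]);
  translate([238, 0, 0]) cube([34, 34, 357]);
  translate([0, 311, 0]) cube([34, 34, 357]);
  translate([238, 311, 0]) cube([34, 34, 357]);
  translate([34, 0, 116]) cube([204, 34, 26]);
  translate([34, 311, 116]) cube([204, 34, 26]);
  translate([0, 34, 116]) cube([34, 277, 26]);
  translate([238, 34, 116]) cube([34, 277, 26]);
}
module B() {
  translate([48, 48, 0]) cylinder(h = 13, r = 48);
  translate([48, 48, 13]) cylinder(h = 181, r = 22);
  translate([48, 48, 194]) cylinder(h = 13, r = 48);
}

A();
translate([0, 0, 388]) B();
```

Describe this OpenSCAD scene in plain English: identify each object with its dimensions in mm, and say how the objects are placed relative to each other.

A is a four-legged stool. The seat is 272×345 mm, 31 mm thick, top at z = 388 mm. It stands on four square legs, each 34×34 mm in cross-section, from z = 0 to the seat underside, each flush with a corner of the seat. Four stretchers, 34 mm wide and 26 mm tall, connect adjacent legs with their undersides at z = 116 mm, each running between the inner faces of the legs it joins and aligned with the legs' outer faces on the other axis.

B is a spool: two coaxial disc flanges of radius 48 mm and thickness 13 mm, joined by a core cylinder of radius 22 mm and height 181 mm. The lower flange rests on z = 0 and the three cylinders share a vertical axis.

The spool is on top of the stool.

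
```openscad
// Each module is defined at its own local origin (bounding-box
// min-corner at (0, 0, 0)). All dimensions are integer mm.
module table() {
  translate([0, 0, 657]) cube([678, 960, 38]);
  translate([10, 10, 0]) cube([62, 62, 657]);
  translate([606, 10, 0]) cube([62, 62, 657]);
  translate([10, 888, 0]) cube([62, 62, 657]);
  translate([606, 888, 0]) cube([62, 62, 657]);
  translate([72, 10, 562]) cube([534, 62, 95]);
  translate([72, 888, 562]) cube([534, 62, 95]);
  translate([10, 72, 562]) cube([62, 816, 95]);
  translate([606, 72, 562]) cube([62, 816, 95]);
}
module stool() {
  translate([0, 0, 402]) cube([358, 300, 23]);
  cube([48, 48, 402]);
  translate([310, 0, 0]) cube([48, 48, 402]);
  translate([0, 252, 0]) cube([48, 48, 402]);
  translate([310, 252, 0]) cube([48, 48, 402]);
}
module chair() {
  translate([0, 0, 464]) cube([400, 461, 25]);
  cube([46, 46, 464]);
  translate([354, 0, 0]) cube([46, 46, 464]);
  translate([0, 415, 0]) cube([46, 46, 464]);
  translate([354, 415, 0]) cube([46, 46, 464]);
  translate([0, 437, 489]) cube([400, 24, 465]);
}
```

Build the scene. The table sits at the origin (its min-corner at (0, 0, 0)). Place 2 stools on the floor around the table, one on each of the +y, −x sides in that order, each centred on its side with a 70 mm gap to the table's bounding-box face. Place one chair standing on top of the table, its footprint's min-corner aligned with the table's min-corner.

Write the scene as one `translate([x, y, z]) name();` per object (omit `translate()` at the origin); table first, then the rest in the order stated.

table();
translate([160, 1030, 0]) stool();
translate([-428, 330, 0]) stool();
translate([0, 0, 695]) chair();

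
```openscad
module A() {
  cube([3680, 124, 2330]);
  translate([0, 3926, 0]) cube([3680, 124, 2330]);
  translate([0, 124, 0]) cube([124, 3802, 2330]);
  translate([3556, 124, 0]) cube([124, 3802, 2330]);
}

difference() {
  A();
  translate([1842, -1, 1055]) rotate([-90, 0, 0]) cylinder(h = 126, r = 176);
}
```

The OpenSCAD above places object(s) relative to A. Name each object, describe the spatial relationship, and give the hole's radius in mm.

A is a house frame. The house frame has a circular hole through its front wall. The hole's radius is 176 mm.

The subtracted cylinder has r = 176 mm.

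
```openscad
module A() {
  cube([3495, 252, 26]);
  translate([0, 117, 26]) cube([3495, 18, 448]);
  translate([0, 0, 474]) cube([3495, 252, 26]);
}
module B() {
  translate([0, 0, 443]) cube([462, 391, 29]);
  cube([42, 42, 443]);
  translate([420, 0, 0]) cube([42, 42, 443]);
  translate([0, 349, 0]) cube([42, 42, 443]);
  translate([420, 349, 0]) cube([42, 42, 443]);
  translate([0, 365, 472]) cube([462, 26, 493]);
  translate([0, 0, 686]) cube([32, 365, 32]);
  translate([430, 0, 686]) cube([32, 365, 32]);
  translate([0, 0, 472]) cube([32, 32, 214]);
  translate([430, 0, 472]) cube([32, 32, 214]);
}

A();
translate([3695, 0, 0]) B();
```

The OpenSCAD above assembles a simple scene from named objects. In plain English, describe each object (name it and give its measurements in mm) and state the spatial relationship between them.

A is an I-beam lying along x, 3495 mm long. Overall section height 500 mm. Two flanges 252 mm wide (y) and 26 mm thick, one on the floor and one at the top; a web 18 mm thick runs between them, centred on the flange width.

B is a chair. The seat is a 462×391×29 mm slab with its top at z = 472 mm, on four 42×42 mm corner legs (flush with the seat edges, standing on z = 0). A flat backrest 26 mm thick, 493 mm tall, spans the full seat width and rises from the seat top along its +y edge, rear face flush with the rear of the seat. Two armrests of 32×32 mm section run along each side from the seat's front edge to the front of the backrest, top faces 246 mm above the seat top and outer faces flush with the seat's x-edges; a 32×32 mm post under the front of each armrest stands on the seat at the front corner.

The chair is on the floor beside the I-beam on its +x side.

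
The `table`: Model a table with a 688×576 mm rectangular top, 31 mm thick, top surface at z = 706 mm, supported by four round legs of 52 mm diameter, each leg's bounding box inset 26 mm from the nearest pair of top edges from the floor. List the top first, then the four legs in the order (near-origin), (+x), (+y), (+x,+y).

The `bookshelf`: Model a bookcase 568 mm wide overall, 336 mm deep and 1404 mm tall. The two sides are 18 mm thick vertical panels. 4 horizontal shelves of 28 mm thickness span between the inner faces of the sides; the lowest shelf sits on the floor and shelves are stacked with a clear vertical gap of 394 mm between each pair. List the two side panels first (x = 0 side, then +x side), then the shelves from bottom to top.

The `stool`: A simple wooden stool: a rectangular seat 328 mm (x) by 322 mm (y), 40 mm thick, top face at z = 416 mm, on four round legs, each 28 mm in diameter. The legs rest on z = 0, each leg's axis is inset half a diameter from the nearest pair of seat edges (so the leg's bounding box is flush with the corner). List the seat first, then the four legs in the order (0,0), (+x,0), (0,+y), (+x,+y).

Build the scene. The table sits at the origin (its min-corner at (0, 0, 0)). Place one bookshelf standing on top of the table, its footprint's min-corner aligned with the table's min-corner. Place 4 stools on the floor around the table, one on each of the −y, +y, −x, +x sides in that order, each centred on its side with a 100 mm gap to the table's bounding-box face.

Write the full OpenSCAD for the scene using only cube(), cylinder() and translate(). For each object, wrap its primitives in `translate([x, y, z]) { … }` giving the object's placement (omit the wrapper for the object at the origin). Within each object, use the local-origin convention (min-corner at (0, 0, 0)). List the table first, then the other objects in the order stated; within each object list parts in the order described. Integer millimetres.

translate([0, 0, 675]) cube([688, 576, 31]);
translate([52, 52, 0]) cylinder(h = 675, r = 26);
translate([636, 52, 0]) cylinder(h = 675, r = 26);
translate([52, 524, 0]) cylinder(h = 675, r = 26);
translate([636, 524, 0]) cylinder(h = 675, r = 26);
translate([0, 0, 706]) {
  cube([18, 336, 1404]);
  translate([550, 0, 0]) cube([18, 336, 1404]);
  translate([18, 0, 0]) cube([532, 336, 28]);
  translate([18, 0, 422]) cube([532, 336, 28]);
  translate([18, 0, 844]) cube([532, 336, 28]);
  translate([18, 0, 1266]) cube([532, 336, 28]);
}
translate([180, -422, 0]) {
  translate([0, 0, 376]) cube([328, 322, 40]);
  translate([14, 14, 0]) cylinder(h = 376, r = 14);
  translate([314, 14, 0]) cylinder(h = 376, r = 14);
  translate([14, 308, 0]) cylinder(h = 376, r = 14);
  translate([314, 308, 0]) cylinder(h = 376, r = 14);
}
translate([180, 676, 0]) {
  translate([0, 0, 376]) cube([328, 322, 40]);
  translate([14, 14, 0]) cylinder(h = 376, r = 14);
  translate([314, 14, 0]) cylinder(h = 376, r = 14);
  translate([14, 308, 0]) cylinder(h = 376, r = 14);
  translate([314, 308, 0]) cylinder(h = 376, r = 14);
}
translate([-428, 127, 0]) {
  translate([0, 0, 376]) cube([328, 322, 40]);
  translate([14, 14, 0]) cylinder(h = 376, r = 14);
  translate([314, 14, 0]) cylinder(h = 376, r = 14);
  translate([14, 308, 0]) cylinder(h = 376, r = 14);
  translate([314, 308, 0]) cylinder(h = 376, r = 14);
}
translate([788, 127, 0]) {
  translate([0, 0, 376]) cube([328, 322, 40]);
  translate([14, 14, 0]) cylinder(h = 376, r = 14);
  translate([314, 14, 0]) cylinder(h = 376, r = 14);
  translate([14, 308, 0]) cylinder(h = 376, r = 14);
  translate([314, 308, 0]) cylinder(h = 376, r = 14);
}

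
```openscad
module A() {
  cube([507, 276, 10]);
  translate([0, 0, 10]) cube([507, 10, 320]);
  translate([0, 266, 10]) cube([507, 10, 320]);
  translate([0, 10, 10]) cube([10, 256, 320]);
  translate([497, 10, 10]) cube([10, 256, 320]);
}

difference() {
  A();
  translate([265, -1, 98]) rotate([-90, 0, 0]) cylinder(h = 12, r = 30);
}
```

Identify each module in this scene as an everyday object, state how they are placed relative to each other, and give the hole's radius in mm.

The subtracted cylinder has r = 30 mm.

A is an open box. The open box has a circular hole through its front wall. The hole's radius is 30 mm.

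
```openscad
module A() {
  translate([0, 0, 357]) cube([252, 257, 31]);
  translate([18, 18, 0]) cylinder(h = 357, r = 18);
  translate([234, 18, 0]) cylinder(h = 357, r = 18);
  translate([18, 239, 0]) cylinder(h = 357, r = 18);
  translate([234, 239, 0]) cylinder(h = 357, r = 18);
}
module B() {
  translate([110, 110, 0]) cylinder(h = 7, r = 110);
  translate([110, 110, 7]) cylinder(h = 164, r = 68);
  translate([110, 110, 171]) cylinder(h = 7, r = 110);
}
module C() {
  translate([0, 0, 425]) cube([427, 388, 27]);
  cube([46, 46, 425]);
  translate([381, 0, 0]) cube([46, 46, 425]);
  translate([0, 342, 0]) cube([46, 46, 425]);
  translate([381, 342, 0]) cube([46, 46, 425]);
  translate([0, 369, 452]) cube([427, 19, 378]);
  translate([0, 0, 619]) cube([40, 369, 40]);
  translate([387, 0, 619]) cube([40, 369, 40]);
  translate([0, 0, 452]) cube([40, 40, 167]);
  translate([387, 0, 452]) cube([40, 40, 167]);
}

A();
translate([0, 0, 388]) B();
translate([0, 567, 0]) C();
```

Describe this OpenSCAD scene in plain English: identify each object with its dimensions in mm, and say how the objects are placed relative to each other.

A is a four-legged stool. The seat is a 252×257×31 mm slab whose top surface is at z = 388 mm; four round legs, each 36 mm in diameter, run from the floor (z = 0) to the underside of the seat, each leg's axis is inset half a diameter from the nearest pair of seat edges (so the leg's bounding box is flush with the corner).

B is a spool: two coaxial disc flanges of radius 110 mm and thickness 7 mm, joined by a core cylinder of radius 68 mm and height 164 mm. The lower flange rests on z = 0 and the three cylinders share a vertical axis.

C is a chair: 427×388 mm seat, 27 mm thick, top at z = 452 mm, on four 46 mm square corner legs flush with the seat edges. A 19 mm thick backrest slab spans the full seat width, extending 378 mm above the seat top, its back face flush with the seat's +y edge. Two armrests of 40×40 mm section run along each side from the seat's front edge to the front of the backrest, top faces 207 mm above the seat top and outer faces flush with the seat's x-edges; a 40×40 mm post under the front of each armrest stands on the seat at the front corner.

The spool is on top of the stool. The chair is on the floor beside the stool on its +y side.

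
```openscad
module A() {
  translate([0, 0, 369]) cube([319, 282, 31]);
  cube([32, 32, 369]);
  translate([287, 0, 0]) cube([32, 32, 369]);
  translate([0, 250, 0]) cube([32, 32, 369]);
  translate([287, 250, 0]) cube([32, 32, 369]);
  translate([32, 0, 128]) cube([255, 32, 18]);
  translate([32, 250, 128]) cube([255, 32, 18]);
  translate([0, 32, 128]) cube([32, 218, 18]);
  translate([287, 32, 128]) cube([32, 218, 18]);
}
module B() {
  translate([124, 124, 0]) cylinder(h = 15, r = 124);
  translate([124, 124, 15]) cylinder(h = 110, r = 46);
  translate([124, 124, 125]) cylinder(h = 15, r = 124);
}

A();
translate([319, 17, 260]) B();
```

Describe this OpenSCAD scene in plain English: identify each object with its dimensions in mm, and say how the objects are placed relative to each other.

A is a simple wooden stool: a rectangular seat 319 mm (x) by 282 mm (y), 31 mm thick, top face at z = 400 mm, on four square legs, each 32×32 mm in cross-section. The legs rest on z = 0, each flush with a corner of the seat. Four stretchers, 32 mm wide and 18 mm tall, connect adjacent legs with their undersides at z = 128 mm, each running between the inner faces of the legs it joins and aligned with the legs' outer faces on the other axis.

B is a spool: two coaxial disc flanges of radius 124 mm and thickness 15 mm, joined by a core cylinder of radius 46 mm and height 110 mm. The lower flange rests on z = 0 and the three cylinders share a vertical axis.

The spool is beside the stool with their tops flush at z = 400.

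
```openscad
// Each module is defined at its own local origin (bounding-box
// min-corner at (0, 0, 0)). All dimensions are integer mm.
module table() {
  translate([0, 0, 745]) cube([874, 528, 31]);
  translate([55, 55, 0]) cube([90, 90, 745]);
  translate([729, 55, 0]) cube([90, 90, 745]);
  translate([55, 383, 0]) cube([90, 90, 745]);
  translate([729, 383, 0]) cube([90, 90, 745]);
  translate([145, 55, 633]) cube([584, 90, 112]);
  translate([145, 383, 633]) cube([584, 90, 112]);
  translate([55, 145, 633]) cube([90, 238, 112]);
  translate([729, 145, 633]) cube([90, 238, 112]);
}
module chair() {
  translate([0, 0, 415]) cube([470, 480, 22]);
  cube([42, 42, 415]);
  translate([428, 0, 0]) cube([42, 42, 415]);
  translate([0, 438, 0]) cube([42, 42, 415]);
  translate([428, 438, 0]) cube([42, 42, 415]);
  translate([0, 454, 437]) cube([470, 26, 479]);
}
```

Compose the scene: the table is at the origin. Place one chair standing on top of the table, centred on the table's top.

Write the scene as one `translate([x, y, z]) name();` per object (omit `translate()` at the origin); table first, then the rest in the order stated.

table();
translate([202, 24, 776]) chair();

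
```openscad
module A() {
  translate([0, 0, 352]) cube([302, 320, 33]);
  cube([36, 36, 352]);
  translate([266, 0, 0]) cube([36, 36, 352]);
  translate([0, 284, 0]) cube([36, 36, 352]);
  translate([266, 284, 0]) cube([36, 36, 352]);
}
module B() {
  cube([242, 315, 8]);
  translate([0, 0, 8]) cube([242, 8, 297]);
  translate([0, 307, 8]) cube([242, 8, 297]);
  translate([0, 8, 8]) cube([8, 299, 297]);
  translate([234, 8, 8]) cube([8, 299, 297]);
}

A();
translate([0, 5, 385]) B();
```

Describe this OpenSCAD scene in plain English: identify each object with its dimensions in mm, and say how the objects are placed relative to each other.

A is a four-legged stool. The seat is 302×320 mm, 33 mm thick, top at z = 385 mm. It stands on four square legs, each 36×36 mm in cross-section, from z = 0 to the seat underside, each flush with a corner of the seat.

B is an open-topped rectangular box: outside dimensions 242×315×305 mm, with a uniform wall and base thickness of 8 mm. The base is a full 242×315 slab on the floor; four walls sit on top of the base. The front and back walls (the −y and +y sides) span the full width; the two side walls fit between them.

The open box is on top of the stool.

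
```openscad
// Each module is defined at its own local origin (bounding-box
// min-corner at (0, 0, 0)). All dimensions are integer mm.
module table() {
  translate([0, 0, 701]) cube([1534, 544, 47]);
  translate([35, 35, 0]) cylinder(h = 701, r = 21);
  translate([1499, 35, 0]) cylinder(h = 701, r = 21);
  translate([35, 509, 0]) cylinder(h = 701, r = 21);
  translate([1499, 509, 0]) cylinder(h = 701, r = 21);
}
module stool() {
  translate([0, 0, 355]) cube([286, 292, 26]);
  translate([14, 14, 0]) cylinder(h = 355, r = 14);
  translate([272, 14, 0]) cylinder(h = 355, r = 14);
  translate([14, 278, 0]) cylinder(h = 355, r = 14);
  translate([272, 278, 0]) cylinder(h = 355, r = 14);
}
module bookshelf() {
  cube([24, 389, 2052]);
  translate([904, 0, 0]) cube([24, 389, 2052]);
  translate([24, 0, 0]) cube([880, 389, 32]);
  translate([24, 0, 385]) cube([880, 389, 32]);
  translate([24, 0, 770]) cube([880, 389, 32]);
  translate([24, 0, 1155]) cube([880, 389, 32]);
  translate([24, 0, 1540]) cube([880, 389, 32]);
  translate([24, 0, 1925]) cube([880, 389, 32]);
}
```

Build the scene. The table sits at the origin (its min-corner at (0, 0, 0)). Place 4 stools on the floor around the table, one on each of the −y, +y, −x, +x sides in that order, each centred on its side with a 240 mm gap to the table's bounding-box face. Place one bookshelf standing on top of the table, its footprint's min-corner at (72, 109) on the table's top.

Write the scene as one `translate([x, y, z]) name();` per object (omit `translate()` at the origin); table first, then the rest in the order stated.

table();
translate([624, -532, 0]) stool();
translate([624, 784, 0]) stool();
translate([-526, 126, 0]) stool();
translate([1774, 126, 0]) stool();
translate([72, 109, 748]) bookshelf();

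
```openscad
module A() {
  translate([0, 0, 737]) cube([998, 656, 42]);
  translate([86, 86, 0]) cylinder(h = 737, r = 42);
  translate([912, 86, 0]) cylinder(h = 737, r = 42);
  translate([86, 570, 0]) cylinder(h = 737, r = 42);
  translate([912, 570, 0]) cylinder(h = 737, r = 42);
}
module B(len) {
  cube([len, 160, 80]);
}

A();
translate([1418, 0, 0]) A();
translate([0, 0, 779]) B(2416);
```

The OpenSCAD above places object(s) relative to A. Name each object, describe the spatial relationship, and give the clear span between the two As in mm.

A is a table. B is a beam. A beam spans the tops of two tables. The clear span between the two tables is 420 mm.

Second table starts at x = 1418; first ends at x = 998; clear span = 1418 − 998 = 420 mm.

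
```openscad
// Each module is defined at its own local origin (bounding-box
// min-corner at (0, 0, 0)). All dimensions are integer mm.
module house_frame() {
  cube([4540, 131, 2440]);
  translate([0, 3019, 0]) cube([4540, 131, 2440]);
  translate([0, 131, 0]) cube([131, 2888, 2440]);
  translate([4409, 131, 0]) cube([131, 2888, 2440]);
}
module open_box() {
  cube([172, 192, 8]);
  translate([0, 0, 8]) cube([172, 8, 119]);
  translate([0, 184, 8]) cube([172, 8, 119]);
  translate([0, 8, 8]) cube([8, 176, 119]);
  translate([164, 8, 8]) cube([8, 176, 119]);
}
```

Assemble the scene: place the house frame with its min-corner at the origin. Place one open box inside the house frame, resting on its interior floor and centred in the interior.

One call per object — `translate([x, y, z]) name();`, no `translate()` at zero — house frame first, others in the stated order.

house_frame();
translate([2184, 1479, 0]) open_box();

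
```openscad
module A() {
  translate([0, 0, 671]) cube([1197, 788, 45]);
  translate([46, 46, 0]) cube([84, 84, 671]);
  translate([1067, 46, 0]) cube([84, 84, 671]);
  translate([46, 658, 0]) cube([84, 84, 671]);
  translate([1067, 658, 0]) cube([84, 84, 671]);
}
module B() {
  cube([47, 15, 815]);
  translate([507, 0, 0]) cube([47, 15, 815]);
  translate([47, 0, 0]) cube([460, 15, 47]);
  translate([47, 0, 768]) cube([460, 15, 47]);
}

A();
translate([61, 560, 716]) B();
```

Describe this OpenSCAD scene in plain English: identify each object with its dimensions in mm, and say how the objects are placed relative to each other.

A is a table: top 1197 mm (x) × 788 mm (y), 45 mm thick, upper face at z = 716 mm, on four 84×84 mm square legs, each inset 46 mm from the nearest pair of top edges, running from z = 0 to the bottom of the top.

B is a picture frame with a 460×721 mm rectangular opening (x by z) and a uniform 47 mm border on every side. Frame depth is 15 mm along y. It is built from two vertical stiles running the full outside height and two horizontal rails spanning the gap between the stiles.

The picture frame is on top of the table.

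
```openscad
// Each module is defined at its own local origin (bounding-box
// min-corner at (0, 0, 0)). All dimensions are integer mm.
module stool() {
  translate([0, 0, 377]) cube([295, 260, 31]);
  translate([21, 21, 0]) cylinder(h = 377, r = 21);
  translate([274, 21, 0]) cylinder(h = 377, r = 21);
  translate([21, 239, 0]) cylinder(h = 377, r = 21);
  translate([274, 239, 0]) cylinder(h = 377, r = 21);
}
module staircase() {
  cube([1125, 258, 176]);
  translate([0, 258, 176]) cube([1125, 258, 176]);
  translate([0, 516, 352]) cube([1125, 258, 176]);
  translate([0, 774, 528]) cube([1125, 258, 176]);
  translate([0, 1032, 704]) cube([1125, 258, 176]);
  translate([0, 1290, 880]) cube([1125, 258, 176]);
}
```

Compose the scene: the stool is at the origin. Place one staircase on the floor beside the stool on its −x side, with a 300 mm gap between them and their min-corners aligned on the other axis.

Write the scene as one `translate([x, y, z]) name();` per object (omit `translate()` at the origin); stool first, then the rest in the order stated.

stool();
translate([-1425, 0, 0]) staircase();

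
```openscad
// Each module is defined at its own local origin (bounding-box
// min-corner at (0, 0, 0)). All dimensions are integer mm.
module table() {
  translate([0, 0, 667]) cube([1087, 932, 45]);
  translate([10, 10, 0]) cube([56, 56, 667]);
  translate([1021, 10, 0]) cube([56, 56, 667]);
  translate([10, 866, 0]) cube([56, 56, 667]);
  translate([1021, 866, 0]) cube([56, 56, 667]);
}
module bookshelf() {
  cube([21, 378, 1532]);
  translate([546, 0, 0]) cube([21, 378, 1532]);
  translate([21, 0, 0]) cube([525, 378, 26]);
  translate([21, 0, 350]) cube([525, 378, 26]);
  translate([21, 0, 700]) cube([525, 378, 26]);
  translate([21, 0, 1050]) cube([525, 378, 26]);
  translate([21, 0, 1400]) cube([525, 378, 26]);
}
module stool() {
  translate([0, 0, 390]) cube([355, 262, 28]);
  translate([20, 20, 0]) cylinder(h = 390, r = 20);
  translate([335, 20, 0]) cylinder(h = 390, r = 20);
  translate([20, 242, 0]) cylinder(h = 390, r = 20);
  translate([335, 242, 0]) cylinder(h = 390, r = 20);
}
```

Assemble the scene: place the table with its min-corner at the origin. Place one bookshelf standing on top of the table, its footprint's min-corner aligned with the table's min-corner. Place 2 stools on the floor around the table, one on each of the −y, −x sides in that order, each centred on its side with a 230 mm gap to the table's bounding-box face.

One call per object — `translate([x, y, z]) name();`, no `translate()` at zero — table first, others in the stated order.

table();
translate([0, 0, 712]) bookshelf();
translate([366, -492, 0]) stool();
translate([-585, 335, 0]) stool();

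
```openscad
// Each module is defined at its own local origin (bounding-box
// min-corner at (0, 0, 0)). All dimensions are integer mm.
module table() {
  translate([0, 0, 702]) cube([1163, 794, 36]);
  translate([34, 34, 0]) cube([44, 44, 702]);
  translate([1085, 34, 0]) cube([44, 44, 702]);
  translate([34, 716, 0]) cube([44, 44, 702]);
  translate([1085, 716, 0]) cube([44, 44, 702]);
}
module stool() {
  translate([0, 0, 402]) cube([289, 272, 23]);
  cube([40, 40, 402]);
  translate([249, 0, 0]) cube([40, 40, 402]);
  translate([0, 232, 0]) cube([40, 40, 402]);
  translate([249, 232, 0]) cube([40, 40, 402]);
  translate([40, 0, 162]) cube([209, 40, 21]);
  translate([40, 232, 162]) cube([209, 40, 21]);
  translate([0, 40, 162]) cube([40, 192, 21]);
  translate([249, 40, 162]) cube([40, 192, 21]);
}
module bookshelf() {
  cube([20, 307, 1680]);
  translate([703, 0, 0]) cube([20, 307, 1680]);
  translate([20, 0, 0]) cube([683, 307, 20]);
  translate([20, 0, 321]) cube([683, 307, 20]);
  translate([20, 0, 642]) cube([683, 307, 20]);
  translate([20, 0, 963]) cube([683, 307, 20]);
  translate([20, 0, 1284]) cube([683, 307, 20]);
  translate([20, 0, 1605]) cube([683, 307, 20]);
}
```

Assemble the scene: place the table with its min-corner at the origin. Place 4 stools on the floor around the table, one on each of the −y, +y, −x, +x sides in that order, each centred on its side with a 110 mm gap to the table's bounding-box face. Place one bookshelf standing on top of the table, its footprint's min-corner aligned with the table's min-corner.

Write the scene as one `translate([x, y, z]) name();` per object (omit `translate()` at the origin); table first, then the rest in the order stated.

table();
translate([437, -382, 0]) stool();
translate([437, 904, 0]) stool();
translate([-399, 261, 0]) stool();
translate([1273, 261, 0]) stool();
translate([0, 0, 738]) bookshelf();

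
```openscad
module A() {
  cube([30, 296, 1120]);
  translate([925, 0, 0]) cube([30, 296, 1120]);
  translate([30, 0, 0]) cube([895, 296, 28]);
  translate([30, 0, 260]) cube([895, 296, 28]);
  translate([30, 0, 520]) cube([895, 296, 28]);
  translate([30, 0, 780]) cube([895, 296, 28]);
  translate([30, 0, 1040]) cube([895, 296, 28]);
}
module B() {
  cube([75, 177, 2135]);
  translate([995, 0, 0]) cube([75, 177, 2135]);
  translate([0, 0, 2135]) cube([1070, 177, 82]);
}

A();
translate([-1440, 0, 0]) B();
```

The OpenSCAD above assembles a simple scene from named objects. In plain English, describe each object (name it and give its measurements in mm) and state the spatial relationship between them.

A is an open bookshelf. Two side panels, each 30 mm thick, 296 mm deep and 1120 mm tall, stand 955 mm apart (outside-to-outside). Between them sit 5 shelves, each 28 mm thick and 296 mm deep, spanning the full gap between the sides. The bottom shelf rests on the floor (its underside at z = 0) and the clear gap between one shelf's top and the next shelf's underside is 232 mm.

B is a door frame. The clear opening is 920 mm wide and 2135 mm high. Two 75 mm wide jambs, 177 mm deep, stand either side of the opening from the floor to the top of the opening. A 82 mm thick head sits across the top of both jambs, spanning the full outside width of the frame.

The door frame is on the floor beside the bookshelf on its −x side.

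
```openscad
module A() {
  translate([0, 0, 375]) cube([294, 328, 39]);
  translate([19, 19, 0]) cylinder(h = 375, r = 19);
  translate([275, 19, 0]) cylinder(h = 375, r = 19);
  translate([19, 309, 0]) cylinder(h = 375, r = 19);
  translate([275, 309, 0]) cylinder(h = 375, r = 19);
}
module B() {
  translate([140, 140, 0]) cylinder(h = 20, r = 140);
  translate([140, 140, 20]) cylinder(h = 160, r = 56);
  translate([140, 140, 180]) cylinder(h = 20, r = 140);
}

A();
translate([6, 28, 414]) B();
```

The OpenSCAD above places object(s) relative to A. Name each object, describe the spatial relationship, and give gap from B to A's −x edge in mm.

The spool's min-x is at 6; the stool's min-x is 0; gap = 6 mm.

A is a stool. B is a spool. The spool is on top of the stool. The gap from the spool to the stool's −x edge is 6 mm.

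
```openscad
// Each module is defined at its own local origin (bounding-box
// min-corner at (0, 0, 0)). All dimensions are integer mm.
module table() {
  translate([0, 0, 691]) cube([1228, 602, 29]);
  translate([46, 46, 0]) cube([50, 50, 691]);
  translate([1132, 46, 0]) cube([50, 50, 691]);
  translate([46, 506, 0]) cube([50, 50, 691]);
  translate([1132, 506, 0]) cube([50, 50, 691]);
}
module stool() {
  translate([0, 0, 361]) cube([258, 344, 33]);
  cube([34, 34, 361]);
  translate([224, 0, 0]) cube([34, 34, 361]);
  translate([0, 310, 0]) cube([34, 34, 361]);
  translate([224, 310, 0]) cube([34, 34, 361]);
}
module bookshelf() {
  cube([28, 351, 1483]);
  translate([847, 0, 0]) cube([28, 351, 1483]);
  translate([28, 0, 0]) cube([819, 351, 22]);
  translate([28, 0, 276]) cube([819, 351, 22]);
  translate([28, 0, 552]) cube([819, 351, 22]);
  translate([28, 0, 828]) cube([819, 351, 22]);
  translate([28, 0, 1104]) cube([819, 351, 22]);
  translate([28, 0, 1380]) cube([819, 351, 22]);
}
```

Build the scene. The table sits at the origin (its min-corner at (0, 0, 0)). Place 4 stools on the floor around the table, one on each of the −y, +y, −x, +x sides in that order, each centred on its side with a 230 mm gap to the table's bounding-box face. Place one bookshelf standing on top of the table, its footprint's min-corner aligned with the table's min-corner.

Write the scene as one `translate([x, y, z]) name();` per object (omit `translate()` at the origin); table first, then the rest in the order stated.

table();
translate([485, -574, 0]) stool();
translate([485, 832, 0]) stool();
translate([-488, 129, 0]) stool();
translate([1458, 129, 0]) stool();
translate([0, 0, 720]) bookshelf();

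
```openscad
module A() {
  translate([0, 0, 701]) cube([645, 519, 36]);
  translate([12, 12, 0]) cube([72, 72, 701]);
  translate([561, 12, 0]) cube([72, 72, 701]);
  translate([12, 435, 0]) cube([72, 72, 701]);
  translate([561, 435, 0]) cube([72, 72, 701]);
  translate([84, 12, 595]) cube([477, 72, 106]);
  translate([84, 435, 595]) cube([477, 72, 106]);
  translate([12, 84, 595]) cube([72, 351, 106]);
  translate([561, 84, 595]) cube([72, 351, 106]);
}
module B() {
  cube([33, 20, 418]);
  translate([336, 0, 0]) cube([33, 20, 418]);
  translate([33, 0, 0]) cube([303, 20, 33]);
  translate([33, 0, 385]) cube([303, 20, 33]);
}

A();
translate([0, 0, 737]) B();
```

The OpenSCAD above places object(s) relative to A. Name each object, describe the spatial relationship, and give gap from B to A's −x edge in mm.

The picture frame's min-x is at 0; the table's min-x is 0; gap = 0 mm.

A is a table. B is a picture frame. The picture frame is on top of the table. The gap from the picture frame to the table's −x edge is 0 mm.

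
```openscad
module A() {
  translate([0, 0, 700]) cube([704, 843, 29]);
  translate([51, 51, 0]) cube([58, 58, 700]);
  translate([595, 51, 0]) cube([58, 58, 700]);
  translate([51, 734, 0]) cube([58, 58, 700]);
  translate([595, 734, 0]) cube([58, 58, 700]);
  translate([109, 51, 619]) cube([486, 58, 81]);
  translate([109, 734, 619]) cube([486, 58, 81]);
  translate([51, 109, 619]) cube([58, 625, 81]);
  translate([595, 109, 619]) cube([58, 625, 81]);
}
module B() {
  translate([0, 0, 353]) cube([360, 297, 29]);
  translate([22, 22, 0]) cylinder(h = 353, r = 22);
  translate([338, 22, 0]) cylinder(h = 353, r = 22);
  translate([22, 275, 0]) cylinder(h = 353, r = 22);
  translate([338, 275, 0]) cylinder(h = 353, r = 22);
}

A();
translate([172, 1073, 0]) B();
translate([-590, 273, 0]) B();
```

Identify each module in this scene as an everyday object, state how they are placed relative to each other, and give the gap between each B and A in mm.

Each stool's nearest face is 230 mm from the table's bounding box.

A is a table. B is a stool. Two stools sit around the table at the +y, −x sides. The gap between each stool and the table is 230 mm.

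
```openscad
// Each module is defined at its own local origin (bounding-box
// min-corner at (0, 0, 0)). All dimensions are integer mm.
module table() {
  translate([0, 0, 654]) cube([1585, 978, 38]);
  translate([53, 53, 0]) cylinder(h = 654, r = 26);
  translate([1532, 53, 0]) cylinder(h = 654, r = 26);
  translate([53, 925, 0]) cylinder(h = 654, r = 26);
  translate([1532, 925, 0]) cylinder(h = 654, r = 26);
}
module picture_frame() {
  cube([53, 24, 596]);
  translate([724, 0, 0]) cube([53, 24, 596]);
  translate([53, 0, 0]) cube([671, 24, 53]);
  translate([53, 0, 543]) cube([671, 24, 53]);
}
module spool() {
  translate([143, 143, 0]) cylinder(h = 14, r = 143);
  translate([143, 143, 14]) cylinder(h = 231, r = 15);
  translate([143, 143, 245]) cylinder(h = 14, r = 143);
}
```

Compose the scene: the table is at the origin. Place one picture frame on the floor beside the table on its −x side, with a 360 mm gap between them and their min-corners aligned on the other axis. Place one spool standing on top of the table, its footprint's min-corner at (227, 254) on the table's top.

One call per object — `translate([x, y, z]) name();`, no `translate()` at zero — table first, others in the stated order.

table();
translate([-1137, 0, 0]) picture_frame();
translate([227, 254, 692]) spool();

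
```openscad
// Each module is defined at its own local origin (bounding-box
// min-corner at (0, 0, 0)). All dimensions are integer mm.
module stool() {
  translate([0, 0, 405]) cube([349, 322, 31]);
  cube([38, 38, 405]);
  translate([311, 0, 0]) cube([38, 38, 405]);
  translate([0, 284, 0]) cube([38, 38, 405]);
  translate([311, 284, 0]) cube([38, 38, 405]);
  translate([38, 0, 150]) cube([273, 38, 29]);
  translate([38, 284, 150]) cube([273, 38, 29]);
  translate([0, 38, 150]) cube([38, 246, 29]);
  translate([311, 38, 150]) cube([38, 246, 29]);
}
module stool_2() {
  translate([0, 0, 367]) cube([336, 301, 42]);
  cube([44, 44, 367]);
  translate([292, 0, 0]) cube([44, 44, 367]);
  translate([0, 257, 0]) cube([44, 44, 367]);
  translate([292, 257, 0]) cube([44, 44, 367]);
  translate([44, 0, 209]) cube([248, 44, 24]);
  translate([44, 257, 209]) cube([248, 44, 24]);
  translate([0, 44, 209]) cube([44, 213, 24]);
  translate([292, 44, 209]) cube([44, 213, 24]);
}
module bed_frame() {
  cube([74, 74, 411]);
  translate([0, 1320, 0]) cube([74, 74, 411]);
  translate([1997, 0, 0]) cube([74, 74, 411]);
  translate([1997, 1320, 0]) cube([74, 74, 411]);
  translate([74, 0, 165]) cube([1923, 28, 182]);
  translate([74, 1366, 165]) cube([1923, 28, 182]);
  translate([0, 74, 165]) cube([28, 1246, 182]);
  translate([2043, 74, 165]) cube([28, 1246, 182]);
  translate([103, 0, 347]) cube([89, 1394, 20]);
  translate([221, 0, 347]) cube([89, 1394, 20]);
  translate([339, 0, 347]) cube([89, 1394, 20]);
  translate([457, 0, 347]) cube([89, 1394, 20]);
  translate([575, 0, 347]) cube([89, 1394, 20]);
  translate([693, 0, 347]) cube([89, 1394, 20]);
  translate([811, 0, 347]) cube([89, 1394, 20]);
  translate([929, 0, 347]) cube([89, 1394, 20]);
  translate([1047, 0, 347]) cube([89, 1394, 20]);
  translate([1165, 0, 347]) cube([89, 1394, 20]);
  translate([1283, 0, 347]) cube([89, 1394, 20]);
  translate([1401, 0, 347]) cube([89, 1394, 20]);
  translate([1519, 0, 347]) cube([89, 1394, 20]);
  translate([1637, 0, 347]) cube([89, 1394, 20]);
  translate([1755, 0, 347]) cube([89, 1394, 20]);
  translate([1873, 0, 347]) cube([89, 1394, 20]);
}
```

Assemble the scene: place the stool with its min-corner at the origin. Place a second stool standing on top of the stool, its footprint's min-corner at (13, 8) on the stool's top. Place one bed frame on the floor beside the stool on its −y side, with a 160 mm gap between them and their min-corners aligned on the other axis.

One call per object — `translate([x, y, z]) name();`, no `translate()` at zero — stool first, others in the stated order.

stool();
translate([13, 8, 436]) stool_2();
translate([0, -1554, 0]) bed_frame();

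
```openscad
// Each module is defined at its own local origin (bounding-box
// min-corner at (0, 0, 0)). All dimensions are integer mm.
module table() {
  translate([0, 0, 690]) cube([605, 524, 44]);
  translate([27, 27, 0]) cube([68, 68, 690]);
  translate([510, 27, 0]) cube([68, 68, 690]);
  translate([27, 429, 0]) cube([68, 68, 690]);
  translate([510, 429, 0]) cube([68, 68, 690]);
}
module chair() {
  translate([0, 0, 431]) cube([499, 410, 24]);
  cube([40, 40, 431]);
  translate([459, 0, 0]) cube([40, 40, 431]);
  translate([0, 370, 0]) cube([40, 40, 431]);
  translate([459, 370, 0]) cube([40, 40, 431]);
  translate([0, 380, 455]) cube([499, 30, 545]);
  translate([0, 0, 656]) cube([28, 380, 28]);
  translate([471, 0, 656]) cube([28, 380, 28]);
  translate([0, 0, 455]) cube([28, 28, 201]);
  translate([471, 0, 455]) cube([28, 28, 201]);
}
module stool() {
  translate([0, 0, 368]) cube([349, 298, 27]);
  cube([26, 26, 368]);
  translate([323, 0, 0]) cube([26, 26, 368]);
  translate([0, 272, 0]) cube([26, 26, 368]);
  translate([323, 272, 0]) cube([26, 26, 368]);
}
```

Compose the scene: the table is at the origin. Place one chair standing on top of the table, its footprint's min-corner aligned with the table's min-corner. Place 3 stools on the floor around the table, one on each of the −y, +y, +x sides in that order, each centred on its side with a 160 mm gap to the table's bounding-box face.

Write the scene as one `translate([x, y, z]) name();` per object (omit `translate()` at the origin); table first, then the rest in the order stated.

table();
translate([0, 0, 734]) chair();
translate([128, -458, 0]) stool();
translate([128, 684, 0]) stool();
translate([765, 113, 0]) stool();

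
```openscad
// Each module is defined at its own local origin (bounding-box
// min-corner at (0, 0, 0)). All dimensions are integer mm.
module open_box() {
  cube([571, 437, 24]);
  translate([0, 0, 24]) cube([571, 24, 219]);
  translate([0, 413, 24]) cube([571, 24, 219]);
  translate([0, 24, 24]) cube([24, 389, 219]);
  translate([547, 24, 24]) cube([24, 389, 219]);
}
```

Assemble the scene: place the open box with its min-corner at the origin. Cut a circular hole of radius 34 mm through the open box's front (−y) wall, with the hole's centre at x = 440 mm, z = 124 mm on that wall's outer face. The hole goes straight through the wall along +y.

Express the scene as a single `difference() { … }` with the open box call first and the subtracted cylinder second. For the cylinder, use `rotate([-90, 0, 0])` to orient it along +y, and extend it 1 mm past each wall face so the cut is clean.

difference() {
  open_box();
  translate([440, -1, 124]) rotate([-90, 0, 0]) cylinder(h = 26, r = 34);
}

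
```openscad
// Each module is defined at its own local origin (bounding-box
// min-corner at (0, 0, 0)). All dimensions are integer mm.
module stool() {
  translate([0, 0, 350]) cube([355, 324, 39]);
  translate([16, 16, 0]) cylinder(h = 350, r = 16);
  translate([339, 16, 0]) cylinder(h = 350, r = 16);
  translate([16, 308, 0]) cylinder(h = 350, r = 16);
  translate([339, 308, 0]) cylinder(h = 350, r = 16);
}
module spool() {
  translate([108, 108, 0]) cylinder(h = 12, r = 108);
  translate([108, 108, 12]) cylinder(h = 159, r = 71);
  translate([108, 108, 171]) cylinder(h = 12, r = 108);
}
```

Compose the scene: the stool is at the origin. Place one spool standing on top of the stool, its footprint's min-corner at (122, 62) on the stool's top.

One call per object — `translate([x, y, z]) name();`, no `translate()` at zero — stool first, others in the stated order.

stool();
translate([122, 62, 389]) spool();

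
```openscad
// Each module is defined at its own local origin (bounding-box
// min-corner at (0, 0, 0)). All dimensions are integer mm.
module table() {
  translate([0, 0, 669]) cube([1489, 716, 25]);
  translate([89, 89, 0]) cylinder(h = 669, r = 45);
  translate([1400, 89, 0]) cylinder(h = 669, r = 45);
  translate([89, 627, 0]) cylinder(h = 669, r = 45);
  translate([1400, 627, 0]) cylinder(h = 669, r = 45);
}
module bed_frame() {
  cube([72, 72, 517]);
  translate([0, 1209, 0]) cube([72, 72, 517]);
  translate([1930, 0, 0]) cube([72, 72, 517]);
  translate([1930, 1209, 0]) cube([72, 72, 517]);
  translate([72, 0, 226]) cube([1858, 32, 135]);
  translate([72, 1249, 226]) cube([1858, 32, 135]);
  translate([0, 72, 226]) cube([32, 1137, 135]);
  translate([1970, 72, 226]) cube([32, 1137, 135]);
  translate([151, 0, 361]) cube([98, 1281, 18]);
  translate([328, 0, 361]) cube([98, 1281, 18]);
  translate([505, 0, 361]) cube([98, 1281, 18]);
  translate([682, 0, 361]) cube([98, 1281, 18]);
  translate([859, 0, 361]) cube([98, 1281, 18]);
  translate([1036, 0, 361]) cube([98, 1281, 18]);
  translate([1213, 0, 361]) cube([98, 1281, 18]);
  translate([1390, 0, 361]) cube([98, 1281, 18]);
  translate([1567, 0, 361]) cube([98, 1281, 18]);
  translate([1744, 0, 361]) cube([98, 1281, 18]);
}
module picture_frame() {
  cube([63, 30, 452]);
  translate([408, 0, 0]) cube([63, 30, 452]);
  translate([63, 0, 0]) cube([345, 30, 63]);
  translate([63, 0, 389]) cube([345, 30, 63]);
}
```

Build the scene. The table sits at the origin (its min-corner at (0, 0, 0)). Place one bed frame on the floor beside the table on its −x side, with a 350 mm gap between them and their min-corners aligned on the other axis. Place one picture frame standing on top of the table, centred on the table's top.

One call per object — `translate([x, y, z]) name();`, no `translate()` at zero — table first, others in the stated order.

table();
translate([-2352, 0, 0]) bed_frame();
translate([509, 343, 694]) picture_frame();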